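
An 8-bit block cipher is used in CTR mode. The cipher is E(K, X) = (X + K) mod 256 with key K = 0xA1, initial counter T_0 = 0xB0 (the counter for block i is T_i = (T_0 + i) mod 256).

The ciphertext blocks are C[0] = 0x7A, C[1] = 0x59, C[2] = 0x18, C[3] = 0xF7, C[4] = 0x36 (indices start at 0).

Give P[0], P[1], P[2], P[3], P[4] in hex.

CTR decryption: S_i = E(K, T_i) where T_i is the counter for block i; P_i = C_i ⊕ S_i.
P[0]: T = 0xB0, S = E(K, T) = 0x51; 0x7A ⊕ 0x51 = 0x2B.
P[1]: T = 0xB1, S = E(K, T) = 0x52; 0x59 ⊕ 0x52 = 0x0B.
P[2]: T = 0xB2, S = E(K, T) = 0x53; 0x18 ⊕ 0x53 = 0x4B.
P[3]: T = 0xB3, S = E(K, T) = 0x54; 0xF7 ⊕ 0x54 = 0xA3.
P[4]: T = 0xB4, S = E(K, T) = 0x55; 0x36 ⊕ 0x55 = 0x63.

P[0] = 0x2B, P[1] = 0x0B, P[2] = 0x4B, P[3] = 0xA3, P[4] = 0x63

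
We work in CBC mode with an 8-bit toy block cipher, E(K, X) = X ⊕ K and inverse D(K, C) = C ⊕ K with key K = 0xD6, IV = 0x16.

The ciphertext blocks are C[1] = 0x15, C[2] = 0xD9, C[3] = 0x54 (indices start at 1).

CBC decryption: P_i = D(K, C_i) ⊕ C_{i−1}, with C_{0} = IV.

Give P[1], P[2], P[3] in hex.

P[1] = 0xD5, P[2] = 0x1A, P[3] = 0x5B

P[1]: D(K, 0x15) = 0xC3; 0xC3 ⊕ 0x16 = 0xD5.
P[2]: D(K, 0xD9) = 0x0F; 0x0F ⊕ 0x15 = 0x1A.
P[3]: D(K, 0x54) = 0x82; 0x82 ⊕ 0xD9 = 0x5B.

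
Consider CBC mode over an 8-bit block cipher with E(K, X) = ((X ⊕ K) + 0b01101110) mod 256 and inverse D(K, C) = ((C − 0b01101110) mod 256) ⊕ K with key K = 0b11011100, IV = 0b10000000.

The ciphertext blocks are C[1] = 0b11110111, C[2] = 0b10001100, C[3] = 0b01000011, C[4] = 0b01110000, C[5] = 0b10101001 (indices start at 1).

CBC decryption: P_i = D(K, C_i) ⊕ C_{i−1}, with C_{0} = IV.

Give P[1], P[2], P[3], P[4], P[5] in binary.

P[1]: D(K, 0b11110111) = 0b01010101; 0b01010101 ⊕ 0b10000000 = 0b11010101.
P[2]: D(K, 0b10001100) = 0b11000010; 0b11000010 ⊕ 0b11110111 = 0b00110101.
P[3]: D(K, 0b01000011) = 0b00001001; 0b00001001 ⊕ 0b10001100 = 0b10000101.
P[4]: D(K, 0b01110000) = 0b11011110; 0b11011110 ⊕ 0b01000011 = 0b10011101.
P[5]: D(K, 0b10101001) = 0b11100111; 0b11100111 ⊕ 0b01110000 = 0b10010111.

P[1] = 0b11010101, P[2] = 0b00110101, P[3] = 0b10000101, P[4] = 0b10011101, P[5] = 0b10010111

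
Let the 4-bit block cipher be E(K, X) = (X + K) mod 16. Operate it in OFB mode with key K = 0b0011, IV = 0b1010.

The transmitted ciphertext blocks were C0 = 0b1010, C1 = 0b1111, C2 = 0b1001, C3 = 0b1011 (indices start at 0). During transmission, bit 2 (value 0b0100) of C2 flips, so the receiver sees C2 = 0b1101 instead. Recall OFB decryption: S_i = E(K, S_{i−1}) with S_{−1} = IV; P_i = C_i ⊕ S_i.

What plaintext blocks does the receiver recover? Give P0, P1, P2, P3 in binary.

Only C2 changed, to 0b1101. In OFB, a change in C_i flips the same bit in P_i only; the keystream is unaffected. Decrypting the received ciphertext:
P0: S = E(K, 0b1010) = 0b1101; 0b1010 ⊕ 0b1101 = 0b0111.
P1: S = E(K, 0b1101) = 0b0000; 0b1111 ⊕ 0b0000 = 0b1111.
P2: S = E(K, 0b0000) = 0b0011; 0b1101 ⊕ 0b0011 = 0b1110.
P3: S = E(K, 0b0011) = 0b0110; 0b1011 ⊕ 0b0110 = 0b1101.
Blocks that differ from the original plaintext: P2.

P0 = 0b0111, P1 = 0b1111, P2 = 0b1110, P3 = 0b1101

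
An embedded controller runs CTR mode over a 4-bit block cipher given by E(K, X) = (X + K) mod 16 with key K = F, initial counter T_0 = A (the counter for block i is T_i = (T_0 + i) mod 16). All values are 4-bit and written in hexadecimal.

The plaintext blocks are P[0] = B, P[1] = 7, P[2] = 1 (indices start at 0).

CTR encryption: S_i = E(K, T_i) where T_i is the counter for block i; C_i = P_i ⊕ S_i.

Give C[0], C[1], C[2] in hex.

C[0] = 2, C[1] = D, C[2] = A

C[0]: T = A, S = E(K, T) = 9; B ⊕ 9 = 2.
C[1]: T = B, S = E(K, T) = A; 7 ⊕ A = D.
C[2]: T = C, S = E(K, T) = B; 1 ⊕ B = A.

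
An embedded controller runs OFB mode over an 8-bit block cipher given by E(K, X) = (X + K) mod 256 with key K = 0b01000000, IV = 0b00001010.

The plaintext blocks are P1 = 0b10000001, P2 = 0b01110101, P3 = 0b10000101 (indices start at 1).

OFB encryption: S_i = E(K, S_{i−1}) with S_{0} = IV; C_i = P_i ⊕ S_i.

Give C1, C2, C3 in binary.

C1 = 0b11001011, C2 = 0b11111111, C3 = 0b01001111

C1: S = E(K, 0b00001010) = 0b01001010; 0b10000001 ⊕ 0b01001010 = 0b11001011.
C2: S = E(K, 0b01001010) = 0b10001010; 0b01110101 ⊕ 0b10001010 = 0b11111111.
C3: S = E(K, 0b10001010) = 0b11001010; 0b10000101 ⊕ 0b11001010 = 0b01001111.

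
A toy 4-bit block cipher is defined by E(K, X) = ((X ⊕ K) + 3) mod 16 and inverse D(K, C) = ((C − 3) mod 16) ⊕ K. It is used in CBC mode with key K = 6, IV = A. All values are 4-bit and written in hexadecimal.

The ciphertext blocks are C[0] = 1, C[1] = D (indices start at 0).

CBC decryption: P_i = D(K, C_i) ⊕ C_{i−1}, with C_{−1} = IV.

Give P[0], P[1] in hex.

P[0]: D(K, 1) = 8; 8 ⊕ A = 2.
P[1]: D(K, D) = C; C ⊕ 1 = D.

P[0] = 2, P[1] = D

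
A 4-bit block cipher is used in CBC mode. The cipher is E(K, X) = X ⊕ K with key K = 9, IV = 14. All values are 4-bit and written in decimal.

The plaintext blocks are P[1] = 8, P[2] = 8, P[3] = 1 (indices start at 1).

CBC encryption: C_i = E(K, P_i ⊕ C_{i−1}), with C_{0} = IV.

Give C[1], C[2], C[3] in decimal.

C[1] = 15, C[2] = 14, C[3] = 6

C[1]: P[1] ⊕ 14 = 6; E(K, 6) = 15.
C[2]: P[2] ⊕ 15 = 7; E(K, 7) = 14.
C[3]: P[3] ⊕ 14 = 15; E(K, 15) = 6.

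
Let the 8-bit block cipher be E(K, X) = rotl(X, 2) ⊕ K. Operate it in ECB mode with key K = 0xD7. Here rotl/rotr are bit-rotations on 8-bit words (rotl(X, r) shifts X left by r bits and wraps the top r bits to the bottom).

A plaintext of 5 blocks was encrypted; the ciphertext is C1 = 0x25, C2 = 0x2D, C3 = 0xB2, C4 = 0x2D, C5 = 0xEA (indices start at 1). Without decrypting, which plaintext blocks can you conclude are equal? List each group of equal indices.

ECB encrypts each block independently with the same key, so equal ciphertext blocks imply equal plaintext blocks.
C2 = C4 = 0x2D, so P2 = P4.

P2 = P4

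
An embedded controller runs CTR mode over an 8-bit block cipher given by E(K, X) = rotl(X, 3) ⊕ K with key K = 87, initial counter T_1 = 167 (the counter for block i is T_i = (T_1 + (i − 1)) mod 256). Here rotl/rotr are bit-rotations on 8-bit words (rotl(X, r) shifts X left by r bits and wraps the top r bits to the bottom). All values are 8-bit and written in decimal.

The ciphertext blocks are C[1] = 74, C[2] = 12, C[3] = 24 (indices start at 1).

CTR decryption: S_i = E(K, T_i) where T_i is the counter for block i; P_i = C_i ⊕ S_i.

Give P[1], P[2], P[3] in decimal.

P[1]: T = 167, S = E(K, T) = 106; 74 ⊕ 106 = 32.
P[2]: T = 168, S = E(K, T) = 18; 12 ⊕ 18 = 30.
P[3]: T = 169, S = E(K, T) = 26; 24 ⊕ 26 = 2.

P[1] = 32, P[2] = 30, P[3] = 2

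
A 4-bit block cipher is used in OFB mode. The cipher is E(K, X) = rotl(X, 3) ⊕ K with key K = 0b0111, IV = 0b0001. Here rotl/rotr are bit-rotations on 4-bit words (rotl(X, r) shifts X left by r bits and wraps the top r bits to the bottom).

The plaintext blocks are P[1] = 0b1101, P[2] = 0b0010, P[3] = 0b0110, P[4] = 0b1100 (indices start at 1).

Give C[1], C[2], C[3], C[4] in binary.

C[1] = 0b0010, C[2] = 0b1010, C[3] = 0b0101, C[4] = 0b0010

OFB encryption: S_i = E(K, S_{i−1}) with S_{0} = IV; C_i = P_i ⊕ S_i.
C[1]: S = E(K, 0b0001) = 0b1111; 0b1101 ⊕ 0b1111 = 0b0010.
C[2]: S = E(K, 0b1111) = 0b1000; 0b0010 ⊕ 0b1000 = 0b1010.
C[3]: S = E(K, 0b1000) = 0b0011; 0b0110 ⊕ 0b0011 = 0b0101.
C[4]: S = E(K, 0b0011) = 0b1110; 0b1100 ⊕ 0b1110 = 0b0010.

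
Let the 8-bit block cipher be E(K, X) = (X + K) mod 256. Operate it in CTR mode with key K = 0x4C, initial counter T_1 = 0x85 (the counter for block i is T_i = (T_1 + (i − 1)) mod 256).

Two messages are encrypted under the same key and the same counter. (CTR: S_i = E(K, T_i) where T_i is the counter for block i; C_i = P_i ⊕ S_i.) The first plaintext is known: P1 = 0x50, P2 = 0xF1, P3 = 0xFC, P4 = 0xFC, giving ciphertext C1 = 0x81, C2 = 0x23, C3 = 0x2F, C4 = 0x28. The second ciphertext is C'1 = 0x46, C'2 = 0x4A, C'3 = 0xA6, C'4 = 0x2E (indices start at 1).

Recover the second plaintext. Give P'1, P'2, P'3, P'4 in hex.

In CTR with a reused counter, both messages share the same keystream S_i, so C_i ⊕ C'_i = P_i ⊕ P'_i and thus P'_i = P_i ⊕ C_i ⊕ C'_i.
P'1: 0x50 ⊕ 0x81 ⊕ 0x46 = 0x97.
P'2: 0xF1 ⊕ 0x23 ⊕ 0x4A = 0x98.
P'3: 0xFC ⊕ 0x2F ⊕ 0xA6 = 0x75.
P'4: 0xFC ⊕ 0x28 ⊕ 0x2E = 0xFA.

P'1 = 0x97, P'2 = 0x98, P'3 = 0x75, P'4 = 0xFA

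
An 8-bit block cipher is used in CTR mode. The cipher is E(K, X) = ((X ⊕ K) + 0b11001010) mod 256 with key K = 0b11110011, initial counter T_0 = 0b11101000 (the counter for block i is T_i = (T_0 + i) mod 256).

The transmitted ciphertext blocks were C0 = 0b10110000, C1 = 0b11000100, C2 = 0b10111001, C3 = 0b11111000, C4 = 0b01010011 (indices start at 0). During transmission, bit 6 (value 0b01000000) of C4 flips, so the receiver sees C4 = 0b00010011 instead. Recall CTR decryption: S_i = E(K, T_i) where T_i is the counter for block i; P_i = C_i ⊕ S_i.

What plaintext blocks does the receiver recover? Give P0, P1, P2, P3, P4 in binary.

Only C4 changed, to 0b00010011. In CTR, a change in C_i flips the same bit in P_i only; the keystream is unaffected. Decrypting the received ciphertext:
P0: T = 0b11101000, S = E(K, T) = 0b11100101; 0b10110000 ⊕ 0b11100101 = 0b01010101.
P1: T = 0b11101001, S = E(K, T) = 0b11100100; 0b11000100 ⊕ 0b11100100 = 0b00100000.
P2: T = 0b11101010, S = E(K, T) = 0b11100011; 0b10111001 ⊕ 0b11100011 = 0b01011010.
P3: T = 0b11101011, S = E(K, T) = 0b11100010; 0b11111000 ⊕ 0b11100010 = 0b00011010.
P4: T = 0b11101100, S = E(K, T) = 0b11101001; 0b00010011 ⊕ 0b11101001 = 0b11111010.
Blocks that differ from the original plaintext: P4.

P0 = 0b01010101, P1 = 0b00100000, P2 = 0b01011010, P3 = 0b00011010, P4 = 0b11111010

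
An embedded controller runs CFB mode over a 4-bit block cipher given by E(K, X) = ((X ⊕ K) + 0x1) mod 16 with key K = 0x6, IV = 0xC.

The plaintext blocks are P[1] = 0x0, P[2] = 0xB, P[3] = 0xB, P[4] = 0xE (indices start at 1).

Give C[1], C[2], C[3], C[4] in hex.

CFB encryption: C_i = P_i ⊕ E(K, C_{i−1}), with C_{0} = IV.
C[1]: E(K, 0xC) = 0xB; 0x0 ⊕ 0xB = 0xB.
C[2]: E(K, 0xB) = 0xE; 0xB ⊕ 0xE = 0x5.
C[3]: E(K, 0x5) = 0x4; 0xB ⊕ 0x4 = 0xF.
C[4]: E(K, 0xF) = 0xA; 0xE ⊕ 0xA = 0x4.

C[1] = 0xB, C[2] = 0x5, C[3] = 0xF, C[4] = 0x4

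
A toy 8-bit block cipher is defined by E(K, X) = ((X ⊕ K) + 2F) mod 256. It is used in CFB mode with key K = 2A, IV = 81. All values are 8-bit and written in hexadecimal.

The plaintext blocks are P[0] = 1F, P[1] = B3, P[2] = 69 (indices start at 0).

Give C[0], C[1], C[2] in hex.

C[0] = C5, C[1] = AD, C[2] = DF

CFB encryption: C_i = P_i ⊕ E(K, C_{i−1}), with C_{−1} = IV.
C[0]: E(K, 81) = DA; 1F ⊕ DA = C5.
C[1]: E(K, C5) = 1E; B3 ⊕ 1E = AD.
C[2]: E(K, AD) = B6; 69 ⊕ B6 = DF.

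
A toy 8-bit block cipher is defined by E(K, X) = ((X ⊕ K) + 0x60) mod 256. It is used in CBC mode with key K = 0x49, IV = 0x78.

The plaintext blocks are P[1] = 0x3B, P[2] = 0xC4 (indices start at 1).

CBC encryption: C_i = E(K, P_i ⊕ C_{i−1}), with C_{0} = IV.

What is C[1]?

C[1]: P[1] ⊕ 0x78 = 0x43; E(K, 0x43) = 0x6A.

C[1] = 0x6A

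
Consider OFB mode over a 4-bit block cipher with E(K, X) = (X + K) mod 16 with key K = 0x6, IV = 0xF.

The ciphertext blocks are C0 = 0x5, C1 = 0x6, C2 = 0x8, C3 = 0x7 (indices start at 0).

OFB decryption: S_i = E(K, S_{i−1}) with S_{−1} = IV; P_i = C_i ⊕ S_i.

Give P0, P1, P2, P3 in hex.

P0 = 0x0, P1 = 0xD, P2 = 0x9, P3 = 0x0

P0: S = E(K, 0xF) = 0x5; 0x5 ⊕ 0x5 = 0x0.
P1: S = E(K, 0x5) = 0xB; 0x6 ⊕ 0xB = 0xD.
P2: S = E(K, 0xB) = 0x1; 0x8 ⊕ 0x1 = 0x9.
P3: S = E(K, 0x1) = 0x7; 0x7 ⊕ 0x7 = 0x0.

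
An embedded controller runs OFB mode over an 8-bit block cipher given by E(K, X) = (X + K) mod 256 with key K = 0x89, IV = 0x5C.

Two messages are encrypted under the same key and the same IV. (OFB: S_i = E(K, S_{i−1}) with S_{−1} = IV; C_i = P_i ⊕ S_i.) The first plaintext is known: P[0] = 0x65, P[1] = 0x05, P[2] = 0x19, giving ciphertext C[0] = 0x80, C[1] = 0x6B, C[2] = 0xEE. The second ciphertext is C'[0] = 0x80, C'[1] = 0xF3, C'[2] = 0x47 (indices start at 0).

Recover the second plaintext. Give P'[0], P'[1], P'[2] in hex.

In OFB with a reused IV, both messages share the same keystream S_i, so C_i ⊕ C'_i = P_i ⊕ P'_i and thus P'_i = P_i ⊕ C_i ⊕ C'_i.
P'[0]: 0x65 ⊕ 0x80 ⊕ 0x80 = 0x65.
P'[1]: 0x05 ⊕ 0x6B ⊕ 0xF3 = 0x9D.
P'[2]: 0x19 ⊕ 0xEE ⊕ 0x47 = 0xB0.

P'[0] = 0x65, P'[1] = 0x9D, P'[2] = 0xB0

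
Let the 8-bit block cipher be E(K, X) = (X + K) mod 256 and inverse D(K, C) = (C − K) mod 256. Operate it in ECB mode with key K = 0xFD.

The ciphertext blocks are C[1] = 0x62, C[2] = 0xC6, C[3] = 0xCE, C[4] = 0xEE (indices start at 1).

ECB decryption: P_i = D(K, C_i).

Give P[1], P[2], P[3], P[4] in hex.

P[1]: D(K, 0x62) = 0x65.
P[2]: D(K, 0xC6) = 0xC9.
P[3]: D(K, 0xCE) = 0xD1.
P[4]: D(K, 0xEE) = 0xF1.

P[1] = 0x65, P[2] = 0xC9, P[3] = 0xD1, P[4] = 0xF1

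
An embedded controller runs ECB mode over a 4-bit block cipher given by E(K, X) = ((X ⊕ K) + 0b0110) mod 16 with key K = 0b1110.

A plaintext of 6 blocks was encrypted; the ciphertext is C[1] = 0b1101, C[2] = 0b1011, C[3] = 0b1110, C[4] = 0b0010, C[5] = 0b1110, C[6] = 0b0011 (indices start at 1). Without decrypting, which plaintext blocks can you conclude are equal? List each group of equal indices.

ECB encrypts each block independently with the same key, so equal ciphertext blocks imply equal plaintext blocks.
C[3] = C[5] = 0b1110, so P[3] = P[5].

P[3] = P[5]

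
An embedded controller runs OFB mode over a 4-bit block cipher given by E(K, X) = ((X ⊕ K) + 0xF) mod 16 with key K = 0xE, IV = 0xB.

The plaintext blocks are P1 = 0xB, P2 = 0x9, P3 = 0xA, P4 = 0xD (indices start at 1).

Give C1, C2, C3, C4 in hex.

C1 = 0xF, C2 = 0x0, C3 = 0xC, C4 = 0xA

OFB encryption: S_i = E(K, S_{i−1}) with S_{0} = IV; C_i = P_i ⊕ S_i.
C1: S = E(K, 0xB) = 0x4; 0xB ⊕ 0x4 = 0xF.
C2: S = E(K, 0x4) = 0x9; 0x9 ⊕ 0x9 = 0x0.
C3: S = E(K, 0x9) = 0x6; 0xA ⊕ 0x6 = 0xC.
C4: S = E(K, 0x6) = 0x7; 0xD ⊕ 0x7 = 0xA.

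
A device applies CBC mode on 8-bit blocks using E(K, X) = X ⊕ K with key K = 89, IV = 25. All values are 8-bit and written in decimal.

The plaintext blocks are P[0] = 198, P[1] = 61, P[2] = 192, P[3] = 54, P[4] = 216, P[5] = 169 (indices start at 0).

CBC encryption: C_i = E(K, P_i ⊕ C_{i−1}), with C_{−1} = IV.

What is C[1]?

C[0]: P[0] ⊕ 25 = 223; E(K, 223) = 134.
C[1]: P[1] ⊕ 134 = 187; E(K, 187) = 226.

C[1] = 226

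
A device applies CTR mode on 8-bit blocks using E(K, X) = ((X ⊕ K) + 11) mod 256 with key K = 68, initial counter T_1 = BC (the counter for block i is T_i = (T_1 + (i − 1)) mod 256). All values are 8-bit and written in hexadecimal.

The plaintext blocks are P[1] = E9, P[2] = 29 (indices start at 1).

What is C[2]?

CTR encryption: S_i = E(K, T_i) where T_i is the counter for block i; C_i = P_i ⊕ S_i.
C[1]: T = BC, S = E(K, T) = E5; E9 ⊕ E5 = 0C.
C[2]: T = BD, S = E(K, T) = E6; 29 ⊕ E6 = CF.

C[2] = CF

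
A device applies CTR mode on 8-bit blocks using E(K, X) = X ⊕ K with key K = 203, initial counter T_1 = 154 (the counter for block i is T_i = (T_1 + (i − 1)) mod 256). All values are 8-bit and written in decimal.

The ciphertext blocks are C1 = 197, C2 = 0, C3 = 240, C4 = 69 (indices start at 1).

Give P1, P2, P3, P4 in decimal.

CTR decryption: S_i = E(K, T_i) where T_i is the counter for block i; P_i = C_i ⊕ S_i.
P1: T = 154, S = E(K, T) = 81; 197 ⊕ 81 = 148.
P2: T = 155, S = E(K, T) = 80; 0 ⊕ 80 = 80.
P3: T = 156, S = E(K, T) = 87; 240 ⊕ 87 = 167.
P4: T = 157, S = E(K, T) = 86; 69 ⊕ 86 = 19.

P1 = 148, P2 = 80, P3 = 167, P4 = 19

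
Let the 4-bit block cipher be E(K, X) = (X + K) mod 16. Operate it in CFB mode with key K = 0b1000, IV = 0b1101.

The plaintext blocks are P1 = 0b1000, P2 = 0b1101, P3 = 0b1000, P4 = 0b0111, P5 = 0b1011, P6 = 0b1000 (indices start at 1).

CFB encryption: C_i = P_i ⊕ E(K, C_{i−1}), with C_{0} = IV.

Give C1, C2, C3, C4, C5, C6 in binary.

C1: E(K, 0b1101) = 0b0101; 0b1000 ⊕ 0b0101 = 0b1101.
C2: E(K, 0b1101) = 0b0101; 0b1101 ⊕ 0b0101 = 0b1000.
C3: E(K, 0b1000) = 0b0000; 0b1000 ⊕ 0b0000 = 0b1000.
C4: E(K, 0b1000) = 0b0000; 0b0111 ⊕ 0b0000 = 0b0111.
C5: E(K, 0b0111) = 0b1111; 0b1011 ⊕ 0b1111 = 0b0100.
C6: E(K, 0b0100) = 0b1100; 0b1000 ⊕ 0b1100 = 0b0100.

C1 = 0b1101, C2 = 0b1000, C3 = 0b1000, C4 = 0b0111, C5 = 0b0100, C6 = 0b0100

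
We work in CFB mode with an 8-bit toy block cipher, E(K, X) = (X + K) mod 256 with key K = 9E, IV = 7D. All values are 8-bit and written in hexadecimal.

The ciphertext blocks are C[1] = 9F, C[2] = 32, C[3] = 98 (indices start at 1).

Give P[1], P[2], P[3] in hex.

P[1] = 84, P[2] = 0F, P[3] = 48

CFB decryption: P_i = C_i ⊕ E(K, C_{i−1}), with C_{0} = IV.
P[1]: E(K, 7D) = 1B; 9F ⊕ 1B = 84.
P[2]: E(K, 9F) = 3D; 32 ⊕ 3D = 0F.
P[3]: E(K, 32) = D0; 98 ⊕ D0 = 48.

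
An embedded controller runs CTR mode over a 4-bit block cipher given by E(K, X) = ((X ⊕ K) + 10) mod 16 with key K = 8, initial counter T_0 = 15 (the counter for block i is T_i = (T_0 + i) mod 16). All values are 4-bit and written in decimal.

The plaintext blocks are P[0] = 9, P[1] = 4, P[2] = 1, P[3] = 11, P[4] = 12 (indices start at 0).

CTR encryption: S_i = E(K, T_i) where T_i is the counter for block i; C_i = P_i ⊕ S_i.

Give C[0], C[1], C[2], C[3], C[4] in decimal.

C[0] = 8, C[1] = 6, C[2] = 2, C[3] = 15, C[4] = 9

C[0]: T = 15, S = E(K, T) = 1; 9 ⊕ 1 = 8.
C[1]: T = 0, S = E(K, T) = 2; 4 ⊕ 2 = 6.
C[2]: T = 1, S = E(K, T) = 3; 1 ⊕ 3 = 2.
C[3]: T = 2, S = E(K, T) = 4; 11 ⊕ 4 = 15.
C[4]: T = 3, S = E(K, T) = 5; 12 ⊕ 5 = 9.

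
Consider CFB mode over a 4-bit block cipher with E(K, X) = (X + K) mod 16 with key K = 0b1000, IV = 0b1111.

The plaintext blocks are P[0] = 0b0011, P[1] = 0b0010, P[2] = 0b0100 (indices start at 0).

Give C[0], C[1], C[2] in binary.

C[0] = 0b0100, C[1] = 0b1110, C[2] = 0b0010

CFB encryption: C_i = P_i ⊕ E(K, C_{i−1}), with C_{−1} = IV.
C[0]: E(K, 0b1111) = 0b0111; 0b0011 ⊕ 0b0111 = 0b0100.
C[1]: E(K, 0b0100) = 0b1100; 0b0010 ⊕ 0b1100 = 0b1110.
C[2]: E(K, 0b1110) = 0b0110; 0b0100 ⊕ 0b0110 = 0b0010.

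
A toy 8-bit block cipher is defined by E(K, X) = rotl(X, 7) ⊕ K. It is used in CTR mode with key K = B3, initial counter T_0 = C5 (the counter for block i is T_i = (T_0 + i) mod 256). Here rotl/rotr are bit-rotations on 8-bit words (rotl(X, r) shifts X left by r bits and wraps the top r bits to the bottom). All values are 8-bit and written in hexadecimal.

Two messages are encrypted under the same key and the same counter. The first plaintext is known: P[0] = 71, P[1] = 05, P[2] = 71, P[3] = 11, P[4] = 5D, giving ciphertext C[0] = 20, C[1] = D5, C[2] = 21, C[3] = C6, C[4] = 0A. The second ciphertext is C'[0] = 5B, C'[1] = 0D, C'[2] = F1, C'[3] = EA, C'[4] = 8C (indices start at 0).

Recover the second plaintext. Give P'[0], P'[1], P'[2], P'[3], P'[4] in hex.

P'[0] = 0A, P'[1] = DD, P'[2] = A1, P'[3] = 3D, P'[4] = DB

In CTR with a reused counter, both messages share the same keystream S_i, so C_i ⊕ C'_i = P_i ⊕ P'_i and thus P'_i = P_i ⊕ C_i ⊕ C'_i.
P'[0]: 71 ⊕ 20 ⊕ 5B = 0A.
P'[1]: 05 ⊕ D5 ⊕ 0D = DD.
P'[2]: 71 ⊕ 21 ⊕ F1 = A1.
P'[3]: 11 ⊕ C6 ⊕ EA = 3D.
P'[4]: 5D ⊕ 0A ⊕ 8C = DB.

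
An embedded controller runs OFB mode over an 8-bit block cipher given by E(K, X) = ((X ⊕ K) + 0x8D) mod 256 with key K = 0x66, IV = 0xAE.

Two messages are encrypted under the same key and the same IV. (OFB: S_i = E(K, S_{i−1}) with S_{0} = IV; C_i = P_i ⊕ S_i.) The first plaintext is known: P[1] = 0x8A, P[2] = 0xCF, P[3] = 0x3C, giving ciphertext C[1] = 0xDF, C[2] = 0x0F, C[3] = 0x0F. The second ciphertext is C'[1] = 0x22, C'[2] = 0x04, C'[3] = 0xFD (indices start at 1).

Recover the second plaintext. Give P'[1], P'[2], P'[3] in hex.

In OFB with a reused IV, both messages share the same keystream S_i, so C_i ⊕ C'_i = P_i ⊕ P'_i and thus P'_i = P_i ⊕ C_i ⊕ C'_i.
P'[1]: 0x8A ⊕ 0xDF ⊕ 0x22 = 0x77.
P'[2]: 0xCF ⊕ 0x0F ⊕ 0x04 = 0xC4.
P'[3]: 0x3C ⊕ 0x0F ⊕ 0xFD = 0xCE.

P'[1] = 0x77, P'[2] = 0xC4, P'[3] = 0xCE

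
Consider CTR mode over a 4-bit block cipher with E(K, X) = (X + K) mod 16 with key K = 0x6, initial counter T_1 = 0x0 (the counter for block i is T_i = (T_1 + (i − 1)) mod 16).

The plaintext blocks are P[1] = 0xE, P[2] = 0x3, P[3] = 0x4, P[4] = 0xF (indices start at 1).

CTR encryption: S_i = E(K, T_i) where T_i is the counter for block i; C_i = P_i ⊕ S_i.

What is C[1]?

C[1] = 0x8

C[1]: T = 0x0, S = E(K, T) = 0x6; 0xE ⊕ 0x6 = 0x8.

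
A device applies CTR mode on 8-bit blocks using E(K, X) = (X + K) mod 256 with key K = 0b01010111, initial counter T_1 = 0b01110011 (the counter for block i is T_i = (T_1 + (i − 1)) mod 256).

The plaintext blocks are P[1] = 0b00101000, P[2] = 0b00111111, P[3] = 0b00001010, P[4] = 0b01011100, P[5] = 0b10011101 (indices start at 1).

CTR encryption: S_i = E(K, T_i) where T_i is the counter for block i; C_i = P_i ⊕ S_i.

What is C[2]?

C[1]: T = 0b01110011, S = E(K, T) = 0b11001010; 0b00101000 ⊕ 0b11001010 = 0b11100010.
C[2]: T = 0b01110100, S = E(K, T) = 0b11001011; 0b00111111 ⊕ 0b11001011 = 0b11110100.

C[2] = 0b11110100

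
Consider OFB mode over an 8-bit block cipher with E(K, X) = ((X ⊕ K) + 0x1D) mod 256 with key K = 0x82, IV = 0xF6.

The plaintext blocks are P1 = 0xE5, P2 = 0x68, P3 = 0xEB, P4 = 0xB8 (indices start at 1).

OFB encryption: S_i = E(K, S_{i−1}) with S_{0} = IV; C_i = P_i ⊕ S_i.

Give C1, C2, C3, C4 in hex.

C1: S = E(K, 0xF6) = 0x91; 0xE5 ⊕ 0x91 = 0x74.
C2: S = E(K, 0x91) = 0x30; 0x68 ⊕ 0x30 = 0x58.
C3: S = E(K, 0x30) = 0xCF; 0xEB ⊕ 0xCF = 0x24.
C4: S = E(K, 0xCF) = 0x6A; 0xB8 ⊕ 0x6A = 0xD2.

C1 = 0x74, C2 = 0x58, C3 = 0x24, C4 = 0xD2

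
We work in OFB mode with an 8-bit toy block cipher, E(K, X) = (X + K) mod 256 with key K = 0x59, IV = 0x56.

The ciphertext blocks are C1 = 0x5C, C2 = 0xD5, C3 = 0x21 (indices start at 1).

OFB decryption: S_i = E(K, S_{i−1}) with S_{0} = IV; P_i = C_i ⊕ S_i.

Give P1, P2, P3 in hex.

P1 = 0xF3, P2 = 0xDD, P3 = 0x40

P1: S = E(K, 0x56) = 0xAF; 0x5C ⊕ 0xAF = 0xF3.
P2: S = E(K, 0xAF) = 0x08; 0xD5 ⊕ 0x08 = 0xDD.
P3: S = E(K, 0x08) = 0x61; 0x21 ⊕ 0x61 = 0x40.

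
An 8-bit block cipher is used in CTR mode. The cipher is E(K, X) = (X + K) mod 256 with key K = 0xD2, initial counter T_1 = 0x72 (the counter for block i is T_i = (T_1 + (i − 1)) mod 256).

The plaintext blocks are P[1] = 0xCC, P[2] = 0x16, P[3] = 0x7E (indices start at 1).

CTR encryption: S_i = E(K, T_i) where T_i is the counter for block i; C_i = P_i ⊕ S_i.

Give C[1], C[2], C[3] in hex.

C[1]: T = 0x72, S = E(K, T) = 0x44; 0xCC ⊕ 0x44 = 0x88.
C[2]: T = 0x73, S = E(K, T) = 0x45; 0x16 ⊕ 0x45 = 0x53.
C[3]: T = 0x74, S = E(K, T) = 0x46; 0x7E ⊕ 0x46 = 0x38.

C[1] = 0x88, C[2] = 0x53, C[3] = 0x38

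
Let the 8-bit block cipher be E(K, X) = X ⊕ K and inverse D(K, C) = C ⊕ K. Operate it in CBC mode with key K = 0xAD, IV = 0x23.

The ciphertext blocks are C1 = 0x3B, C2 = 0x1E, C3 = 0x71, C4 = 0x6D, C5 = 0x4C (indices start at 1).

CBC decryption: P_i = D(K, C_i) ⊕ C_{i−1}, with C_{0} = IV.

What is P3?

P3: D(K, 0x71) = 0xDC; 0xDC ⊕ 0x1E = 0xC2.

P3 = 0xC2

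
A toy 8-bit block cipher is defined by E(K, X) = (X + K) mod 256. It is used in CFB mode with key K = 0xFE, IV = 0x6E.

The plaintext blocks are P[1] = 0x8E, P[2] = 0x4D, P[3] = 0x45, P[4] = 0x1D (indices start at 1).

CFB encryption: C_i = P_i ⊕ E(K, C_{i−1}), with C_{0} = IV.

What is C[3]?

C[3] = 0xEE

C[1]: E(K, 0x6E) = 0x6C; 0x8E ⊕ 0x6C = 0xE2.
C[2]: E(K, 0xE2) = 0xE0; 0x4D ⊕ 0xE0 = 0xAD.
C[3]: E(K, 0xAD) = 0xAB; 0x45 ⊕ 0xAB = 0xEE.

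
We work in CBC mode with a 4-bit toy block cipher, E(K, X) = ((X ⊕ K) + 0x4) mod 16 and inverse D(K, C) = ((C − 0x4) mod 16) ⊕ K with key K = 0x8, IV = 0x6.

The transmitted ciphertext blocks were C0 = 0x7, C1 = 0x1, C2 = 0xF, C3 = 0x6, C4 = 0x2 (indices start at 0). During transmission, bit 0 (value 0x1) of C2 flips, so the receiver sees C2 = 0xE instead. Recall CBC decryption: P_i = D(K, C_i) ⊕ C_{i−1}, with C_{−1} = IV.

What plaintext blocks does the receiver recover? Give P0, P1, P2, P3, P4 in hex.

Only C2 changed, to 0xE. In CBC, a change in C_i garbles P_i and flips the same bit in P_{i+1}. Decrypting the received ciphertext:
P0: D(K, 0x7) = 0xB; 0xB ⊕ 0x6 = 0xD.
P1: D(K, 0x1) = 0x5; 0x5 ⊕ 0x7 = 0x2.
P2: D(K, 0xE) = 0x2; 0x2 ⊕ 0x1 = 0x3.
P3: D(K, 0x6) = 0xA; 0xA ⊕ 0xE = 0x4.
P4: D(K, 0x2) = 0x6; 0x6 ⊕ 0x6 = 0x0.
Blocks that differ from the original plaintext: P2, P3.

P0 = 0xD, P1 = 0x2, P2 = 0x3, P3 = 0x4, P4 = 0x0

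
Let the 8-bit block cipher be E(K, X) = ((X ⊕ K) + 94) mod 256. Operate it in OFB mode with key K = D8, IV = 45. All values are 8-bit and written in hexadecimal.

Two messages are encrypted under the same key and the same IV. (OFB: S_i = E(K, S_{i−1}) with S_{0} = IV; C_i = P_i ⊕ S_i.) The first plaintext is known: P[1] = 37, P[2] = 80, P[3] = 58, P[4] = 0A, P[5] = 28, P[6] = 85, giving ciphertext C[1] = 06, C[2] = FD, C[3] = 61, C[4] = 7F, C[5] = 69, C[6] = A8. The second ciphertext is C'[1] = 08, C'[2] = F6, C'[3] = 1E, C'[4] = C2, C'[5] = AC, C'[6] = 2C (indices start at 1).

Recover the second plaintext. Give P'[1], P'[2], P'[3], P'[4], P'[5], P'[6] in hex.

In OFB with a reused IV, both messages share the same keystream S_i, so C_i ⊕ C'_i = P_i ⊕ P'_i and thus P'_i = P_i ⊕ C_i ⊕ C'_i.
P'[1]: 37 ⊕ 06 ⊕ 08 = 39.
P'[2]: 80 ⊕ FD ⊕ F6 = 8B.
P'[3]: 58 ⊕ 61 ⊕ 1E = 27.
P'[4]: 0A ⊕ 7F ⊕ C2 = B7.
P'[5]: 28 ⊕ 69 ⊕ AC = ED.
P'[6]: 85 ⊕ A8 ⊕ 2C = 01.

P'[1] = 39, P'[2] = 8B, P'[3] = 27, P'[4] = B7, P'[5] = ED, P'[6] = 01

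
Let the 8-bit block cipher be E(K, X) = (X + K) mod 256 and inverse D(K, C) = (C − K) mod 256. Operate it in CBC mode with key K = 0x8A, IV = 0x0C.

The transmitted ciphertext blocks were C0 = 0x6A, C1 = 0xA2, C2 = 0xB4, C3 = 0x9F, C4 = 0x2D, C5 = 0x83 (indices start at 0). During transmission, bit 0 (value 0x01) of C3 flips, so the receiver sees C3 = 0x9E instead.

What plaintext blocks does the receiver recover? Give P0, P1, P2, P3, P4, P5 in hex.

P0 = 0xEC, P1 = 0x72, P2 = 0x88, P3 = 0xA0, P4 = 0x3D, P5 = 0xD4

CBC decryption: P_i = D(K, C_i) ⊕ C_{i−1}, with C_{−1} = IV.
Only C3 changed, to 0x9E. In CBC, a change in C_i garbles P_i and flips the same bit in P_{i+1}. Decrypting the received ciphertext:
P0: D(K, 0x6A) = 0xE0; 0xE0 ⊕ 0x0C = 0xEC.
P1: D(K, 0xA2) = 0x18; 0x18 ⊕ 0x6A = 0x72.
P2: D(K, 0xB4) = 0x2A; 0x2A ⊕ 0xA2 = 0x88.
P3: D(K, 0x9E) = 0x14; 0x14 ⊕ 0xB4 = 0xA0.
P4: D(K, 0x2D) = 0xA3; 0xA3 ⊕ 0x9E = 0x3D.
P5: D(K, 0x83) = 0xF9; 0xF9 ⊕ 0x2D = 0xD4.
Blocks that differ from the original plaintext: P3, P4.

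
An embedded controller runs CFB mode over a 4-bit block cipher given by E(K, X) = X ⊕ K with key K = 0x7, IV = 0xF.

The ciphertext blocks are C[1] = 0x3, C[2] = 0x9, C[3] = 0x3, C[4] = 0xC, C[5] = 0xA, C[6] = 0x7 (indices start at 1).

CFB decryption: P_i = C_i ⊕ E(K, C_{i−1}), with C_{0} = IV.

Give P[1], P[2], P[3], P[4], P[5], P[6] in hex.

P[1] = 0xB, P[2] = 0xD, P[3] = 0xD, P[4] = 0x8, P[5] = 0x1, P[6] = 0xA

P[1]: E(K, 0xF) = 0x8; 0x3 ⊕ 0x8 = 0xB.
P[2]: E(K, 0x3) = 0x4; 0x9 ⊕ 0x4 = 0xD.
P[3]: E(K, 0x9) = 0xE; 0x3 ⊕ 0xE = 0xD.
P[4]: E(K, 0x3) = 0x4; 0xC ⊕ 0x4 = 0x8.
P[5]: E(K, 0xC) = 0xB; 0xA ⊕ 0xB = 0x1.
P[6]: E(K, 0xA) = 0xD; 0x7 ⊕ 0xD = 0xA.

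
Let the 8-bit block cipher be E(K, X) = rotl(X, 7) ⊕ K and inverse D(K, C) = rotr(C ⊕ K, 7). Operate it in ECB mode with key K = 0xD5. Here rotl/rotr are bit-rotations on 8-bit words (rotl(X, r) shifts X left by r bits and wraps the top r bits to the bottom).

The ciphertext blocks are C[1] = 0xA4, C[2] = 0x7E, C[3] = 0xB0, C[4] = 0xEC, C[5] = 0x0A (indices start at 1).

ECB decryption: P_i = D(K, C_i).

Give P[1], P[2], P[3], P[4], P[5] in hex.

P[1] = 0xE2, P[2] = 0x57, P[3] = 0xCA, P[4] = 0x72, P[5] = 0xBF

P[1]: D(K, 0xA4) = 0xE2.
P[2]: D(K, 0x7E) = 0x57.
P[3]: D(K, 0xB0) = 0xCA.
P[4]: D(K, 0xEC) = 0x72.
P[5]: D(K, 0x0A) = 0xBF.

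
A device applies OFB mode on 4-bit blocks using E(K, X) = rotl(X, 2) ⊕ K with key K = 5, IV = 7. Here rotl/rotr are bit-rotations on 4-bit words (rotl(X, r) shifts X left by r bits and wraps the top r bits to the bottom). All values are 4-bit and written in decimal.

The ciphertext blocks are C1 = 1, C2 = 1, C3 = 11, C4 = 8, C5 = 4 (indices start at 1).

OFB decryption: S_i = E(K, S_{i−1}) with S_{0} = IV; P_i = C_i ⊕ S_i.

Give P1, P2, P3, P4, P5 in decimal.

P1: S = E(K, 7) = 8; 1 ⊕ 8 = 9.
P2: S = E(K, 8) = 7; 1 ⊕ 7 = 6.
P3: S = E(K, 7) = 8; 11 ⊕ 8 = 3.
P4: S = E(K, 8) = 7; 8 ⊕ 7 = 15.
P5: S = E(K, 7) = 8; 4 ⊕ 8 = 12.

P1 = 9, P2 = 6, P3 = 3, P4 = 15, P5 = 12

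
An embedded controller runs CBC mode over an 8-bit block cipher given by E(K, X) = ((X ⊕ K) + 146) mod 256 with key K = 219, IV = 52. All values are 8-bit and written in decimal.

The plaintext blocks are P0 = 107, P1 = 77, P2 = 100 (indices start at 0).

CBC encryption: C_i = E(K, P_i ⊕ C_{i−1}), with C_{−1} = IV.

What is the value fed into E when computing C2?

118

C0: P0 ⊕ 52 = 95; E(K, 95) = 22.
C1: P1 ⊕ 22 = 91; E(K, 91) = 18.
C2: P2 ⊕ 18 = 118; E(K, 118) = 63.
So the input to E for block 2 is 118.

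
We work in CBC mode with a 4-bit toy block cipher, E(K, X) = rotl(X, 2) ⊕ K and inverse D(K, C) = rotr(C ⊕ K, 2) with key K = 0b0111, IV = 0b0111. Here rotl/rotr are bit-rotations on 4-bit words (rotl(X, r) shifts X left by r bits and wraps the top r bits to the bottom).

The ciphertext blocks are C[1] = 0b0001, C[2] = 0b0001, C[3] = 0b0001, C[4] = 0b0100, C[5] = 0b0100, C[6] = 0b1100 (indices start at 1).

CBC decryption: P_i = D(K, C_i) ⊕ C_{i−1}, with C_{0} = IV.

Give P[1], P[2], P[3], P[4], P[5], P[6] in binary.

P[1]: D(K, 0b0001) = 0b1001; 0b1001 ⊕ 0b0111 = 0b1110.
P[2]: D(K, 0b0001) = 0b1001; 0b1001 ⊕ 0b0001 = 0b1000.
P[3]: D(K, 0b0001) = 0b1001; 0b1001 ⊕ 0b0001 = 0b1000.
P[4]: D(K, 0b0100) = 0b1100; 0b1100 ⊕ 0b0001 = 0b1101.
P[5]: D(K, 0b0100) = 0b1100; 0b1100 ⊕ 0b0100 = 0b1000.
P[6]: D(K, 0b1100) = 0b1110; 0b1110 ⊕ 0b0100 = 0b1010.

P[1] = 0b1110, P[2] = 0b1000, P[3] = 0b1000, P[4] = 0b1101, P[5] = 0b1000, P[6] = 0b1010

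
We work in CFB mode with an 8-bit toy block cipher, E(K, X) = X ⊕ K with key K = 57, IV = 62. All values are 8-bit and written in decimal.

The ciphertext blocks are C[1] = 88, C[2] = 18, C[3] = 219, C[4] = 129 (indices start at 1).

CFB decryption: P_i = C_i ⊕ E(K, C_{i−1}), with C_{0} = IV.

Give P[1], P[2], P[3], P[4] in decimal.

P[1]: E(K, 62) = 7; 88 ⊕ 7 = 95.
P[2]: E(K, 88) = 97; 18 ⊕ 97 = 115.
P[3]: E(K, 18) = 43; 219 ⊕ 43 = 240.
P[4]: E(K, 219) = 226; 129 ⊕ 226 = 99.

P[1] = 95, P[2] = 115, P[3] = 240, P[4] = 99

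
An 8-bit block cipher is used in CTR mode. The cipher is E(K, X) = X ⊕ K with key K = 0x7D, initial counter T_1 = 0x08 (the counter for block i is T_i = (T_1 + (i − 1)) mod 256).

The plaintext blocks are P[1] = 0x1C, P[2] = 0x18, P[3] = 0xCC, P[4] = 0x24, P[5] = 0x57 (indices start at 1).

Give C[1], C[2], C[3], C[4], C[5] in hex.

CTR encryption: S_i = E(K, T_i) where T_i is the counter for block i; C_i = P_i ⊕ S_i.
C[1]: T = 0x08, S = E(K, T) = 0x75; 0x1C ⊕ 0x75 = 0x69.
C[2]: T = 0x09, S = E(K, T) = 0x74; 0x18 ⊕ 0x74 = 0x6C.
C[3]: T = 0x0A, S = E(K, T) = 0x77; 0xCC ⊕ 0x77 = 0xBB.
C[4]: T = 0x0B, S = E(K, T) = 0x76; 0x24 ⊕ 0x76 = 0x52.
C[5]: T = 0x0C, S = E(K, T) = 0x71; 0x57 ⊕ 0x71 = 0x26.

C[1] = 0x69, C[2] = 0x6C, C[3] = 0xBB, C[4] = 0x52, C[5] = 0x26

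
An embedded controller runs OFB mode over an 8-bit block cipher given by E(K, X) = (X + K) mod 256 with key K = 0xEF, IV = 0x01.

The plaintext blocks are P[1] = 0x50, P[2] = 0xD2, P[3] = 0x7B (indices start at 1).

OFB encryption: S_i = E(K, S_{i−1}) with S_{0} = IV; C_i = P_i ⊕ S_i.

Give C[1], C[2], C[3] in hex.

C[1]: S = E(K, 0x01) = 0xF0; 0x50 ⊕ 0xF0 = 0xA0.
C[2]: S = E(K, 0xF0) = 0xDF; 0xD2 ⊕ 0xDF = 0x0D.
C[3]: S = E(K, 0xDF) = 0xCE; 0x7B ⊕ 0xCE = 0xB5.

C[1] = 0xA0, C[2] = 0x0D, C[3] = 0xB5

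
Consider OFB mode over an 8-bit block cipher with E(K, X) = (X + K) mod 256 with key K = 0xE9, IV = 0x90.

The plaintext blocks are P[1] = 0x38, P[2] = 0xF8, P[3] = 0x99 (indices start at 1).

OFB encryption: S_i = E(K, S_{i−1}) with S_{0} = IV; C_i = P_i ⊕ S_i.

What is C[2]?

C[2] = 0x9A

C[1]: S = E(K, 0x90) = 0x79; 0x38 ⊕ 0x79 = 0x41.
C[2]: S = E(K, 0x79) = 0x62; 0xF8 ⊕ 0x62 = 0x9A.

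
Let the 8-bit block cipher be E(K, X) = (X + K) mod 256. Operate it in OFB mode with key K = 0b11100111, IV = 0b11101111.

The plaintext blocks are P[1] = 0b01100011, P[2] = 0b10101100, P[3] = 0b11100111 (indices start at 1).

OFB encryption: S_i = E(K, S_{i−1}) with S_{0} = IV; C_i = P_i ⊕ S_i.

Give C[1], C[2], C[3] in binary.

C[1]: S = E(K, 0b11101111) = 0b11010110; 0b01100011 ⊕ 0b11010110 = 0b10110101.
C[2]: S = E(K, 0b11010110) = 0b10111101; 0b10101100 ⊕ 0b10111101 = 0b00010001.
C[3]: S = E(K, 0b10111101) = 0b10100100; 0b11100111 ⊕ 0b10100100 = 0b01000011.

C[1] = 0b10110101, C[2] = 0b00010001, C[3] = 0b01000011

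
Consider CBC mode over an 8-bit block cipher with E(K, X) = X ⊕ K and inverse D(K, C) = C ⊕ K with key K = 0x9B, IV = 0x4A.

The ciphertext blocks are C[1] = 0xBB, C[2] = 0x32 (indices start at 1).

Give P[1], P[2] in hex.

P[1] = 0x6A, P[2] = 0x12

CBC decryption: P_i = D(K, C_i) ⊕ C_{i−1}, with C_{0} = IV.
P[1]: D(K, 0xBB) = 0x20; 0x20 ⊕ 0x4A = 0x6A.
P[2]: D(K, 0x32) = 0xA9; 0xA9 ⊕ 0xBB = 0x12.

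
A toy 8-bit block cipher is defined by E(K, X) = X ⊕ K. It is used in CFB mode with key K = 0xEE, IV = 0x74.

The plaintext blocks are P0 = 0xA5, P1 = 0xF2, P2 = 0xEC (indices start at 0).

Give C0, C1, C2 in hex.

CFB encryption: C_i = P_i ⊕ E(K, C_{i−1}), with C_{−1} = IV.
C0: E(K, 0x74) = 0x9A; 0xA5 ⊕ 0x9A = 0x3F.
C1: E(K, 0x3F) = 0xD1; 0xF2 ⊕ 0xD1 = 0x23.
C2: E(K, 0x23) = 0xCD; 0xEC ⊕ 0xCD = 0x21.

C0 = 0x3F, C1 = 0x23, C2 = 0x21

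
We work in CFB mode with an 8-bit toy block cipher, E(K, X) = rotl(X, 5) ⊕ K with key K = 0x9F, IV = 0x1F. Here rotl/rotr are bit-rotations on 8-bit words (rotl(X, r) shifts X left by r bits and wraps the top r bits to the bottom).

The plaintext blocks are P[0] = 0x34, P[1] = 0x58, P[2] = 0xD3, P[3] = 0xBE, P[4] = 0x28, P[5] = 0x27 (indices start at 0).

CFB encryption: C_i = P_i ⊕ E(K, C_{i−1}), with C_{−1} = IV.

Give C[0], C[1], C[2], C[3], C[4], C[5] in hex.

C[0]: E(K, 0x1F) = 0x7C; 0x34 ⊕ 0x7C = 0x48.
C[1]: E(K, 0x48) = 0x96; 0x58 ⊕ 0x96 = 0xCE.
C[2]: E(K, 0xCE) = 0x46; 0xD3 ⊕ 0x46 = 0x95.
C[3]: E(K, 0x95) = 0x2D; 0xBE ⊕ 0x2D = 0x93.
C[4]: E(K, 0x93) = 0xED; 0x28 ⊕ 0xED = 0xC5.
C[5]: E(K, 0xC5) = 0x27; 0x27 ⊕ 0x27 = 0x00.

C[0] = 0x48, C[1] = 0xCE, C[2] = 0x95, C[3] = 0x93, C[4] = 0xC5, C[5] = 0x00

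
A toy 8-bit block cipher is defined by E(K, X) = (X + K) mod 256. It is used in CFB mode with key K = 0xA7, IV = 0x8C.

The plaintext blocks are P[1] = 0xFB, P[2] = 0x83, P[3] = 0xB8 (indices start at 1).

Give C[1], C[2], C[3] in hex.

CFB encryption: C_i = P_i ⊕ E(K, C_{i−1}), with C_{0} = IV.
C[1]: E(K, 0x8C) = 0x33; 0xFB ⊕ 0x33 = 0xC8.
C[2]: E(K, 0xC8) = 0x6F; 0x83 ⊕ 0x6F = 0xEC.
C[3]: E(K, 0xEC) = 0x93; 0xB8 ⊕ 0x93 = 0x2B.

C[1] = 0xC8, C[2] = 0xEC, C[3] = 0x2B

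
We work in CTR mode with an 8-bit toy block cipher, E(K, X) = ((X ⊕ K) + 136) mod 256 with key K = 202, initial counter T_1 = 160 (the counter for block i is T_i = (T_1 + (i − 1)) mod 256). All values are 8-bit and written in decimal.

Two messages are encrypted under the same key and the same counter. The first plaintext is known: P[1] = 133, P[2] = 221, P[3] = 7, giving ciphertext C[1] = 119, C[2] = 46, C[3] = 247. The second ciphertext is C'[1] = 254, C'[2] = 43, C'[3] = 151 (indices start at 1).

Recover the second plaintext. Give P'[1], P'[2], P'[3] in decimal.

In CTR with a reused counter, both messages share the same keystream S_i, so C_i ⊕ C'_i = P_i ⊕ P'_i and thus P'_i = P_i ⊕ C_i ⊕ C'_i.
P'[1]: 133 ⊕ 119 ⊕ 254 = 12.
P'[2]: 221 ⊕ 46 ⊕ 43 = 216.
P'[3]: 7 ⊕ 247 ⊕ 151 = 103.

P'[1] = 12, P'[2] = 216, P'[3] = 103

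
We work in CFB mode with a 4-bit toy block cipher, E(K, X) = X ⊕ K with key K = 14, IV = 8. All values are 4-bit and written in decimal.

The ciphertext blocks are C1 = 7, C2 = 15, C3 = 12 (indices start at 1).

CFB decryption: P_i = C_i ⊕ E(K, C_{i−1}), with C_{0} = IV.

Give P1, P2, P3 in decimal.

P1: E(K, 8) = 6; 7 ⊕ 6 = 1.
P2: E(K, 7) = 9; 15 ⊕ 9 = 6.
P3: E(K, 15) = 1; 12 ⊕ 1 = 13.

P1 = 1, P2 = 6, P3 = 13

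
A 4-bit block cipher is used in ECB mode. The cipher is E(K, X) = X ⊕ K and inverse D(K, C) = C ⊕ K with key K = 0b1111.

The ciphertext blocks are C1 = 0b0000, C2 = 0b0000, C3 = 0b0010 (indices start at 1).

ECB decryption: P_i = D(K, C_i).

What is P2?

P2: D(K, 0b0000) = 0b1111.

P2 = 0b1111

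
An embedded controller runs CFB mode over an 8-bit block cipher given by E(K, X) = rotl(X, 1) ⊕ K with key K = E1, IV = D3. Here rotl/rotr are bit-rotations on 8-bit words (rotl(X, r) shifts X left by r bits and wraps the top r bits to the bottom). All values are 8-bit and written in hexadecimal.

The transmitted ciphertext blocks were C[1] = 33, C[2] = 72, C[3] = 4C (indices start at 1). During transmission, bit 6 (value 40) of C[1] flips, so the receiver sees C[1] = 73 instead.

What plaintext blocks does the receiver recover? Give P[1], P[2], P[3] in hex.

CFB decryption: P_i = C_i ⊕ E(K, C_{i−1}), with C_{0} = IV.
Only C[1] changed, to 73. In CFB, a change in C_i flips the same bit in P_i and garbles P_{i+1}. Decrypting the received ciphertext:
P[1]: E(K, D3) = 46; 73 ⊕ 46 = 35.
P[2]: E(K, 73) = 07; 72 ⊕ 07 = 75.
P[3]: E(K, 72) = 05; 4C ⊕ 05 = 49.
Blocks that differ from the original plaintext: P[1], P[2].

P[1] = 35, P[2] = 75, P[3] = 49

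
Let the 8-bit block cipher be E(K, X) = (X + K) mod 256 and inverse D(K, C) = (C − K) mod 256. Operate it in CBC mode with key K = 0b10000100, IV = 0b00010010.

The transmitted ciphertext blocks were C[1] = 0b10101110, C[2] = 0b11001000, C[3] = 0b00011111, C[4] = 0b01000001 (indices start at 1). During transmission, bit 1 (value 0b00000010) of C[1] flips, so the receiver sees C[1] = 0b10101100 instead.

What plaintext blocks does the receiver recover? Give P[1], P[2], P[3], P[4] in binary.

P[1] = 0b00111010, P[2] = 0b11101000, P[3] = 0b01010011, P[4] = 0b10100010

CBC decryption: P_i = D(K, C_i) ⊕ C_{i−1}, with C_{0} = IV.
Only C[1] changed, to 0b10101100. In CBC, a change in C_i garbles P_i and flips the same bit in P_{i+1}. Decrypting the received ciphertext:
P[1]: D(K, 0b10101100) = 0b00101000; 0b00101000 ⊕ 0b00010010 = 0b00111010.
P[2]: D(K, 0b11001000) = 0b01000100; 0b01000100 ⊕ 0b10101100 = 0b11101000.
P[3]: D(K, 0b00011111) = 0b10011011; 0b10011011 ⊕ 0b11001000 = 0b01010011.
P[4]: D(K, 0b01000001) = 0b10111101; 0b10111101 ⊕ 0b00011111 = 0b10100010.
Blocks that differ from the original plaintext: P[1], P[2].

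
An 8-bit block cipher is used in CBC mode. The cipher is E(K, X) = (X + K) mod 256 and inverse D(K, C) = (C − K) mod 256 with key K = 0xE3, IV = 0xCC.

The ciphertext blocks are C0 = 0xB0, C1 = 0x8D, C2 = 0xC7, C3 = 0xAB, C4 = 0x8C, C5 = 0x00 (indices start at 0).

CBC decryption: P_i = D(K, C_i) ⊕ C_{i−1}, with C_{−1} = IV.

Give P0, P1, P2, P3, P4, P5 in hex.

P0 = 0x01, P1 = 0x1A, P2 = 0x69, P3 = 0x0F, P4 = 0x02, P5 = 0x91

P0: D(K, 0xB0) = 0xCD; 0xCD ⊕ 0xCC = 0x01.
P1: D(K, 0x8D) = 0xAA; 0xAA ⊕ 0xB0 = 0x1A.
P2: D(K, 0xC7) = 0xE4; 0xE4 ⊕ 0x8D = 0x69.
P3: D(K, 0xAB) = 0xC8; 0xC8 ⊕ 0xC7 = 0x0F.
P4: D(K, 0x8C) = 0xA9; 0xA9 ⊕ 0xAB = 0x02.
P5: D(K, 0x00) = 0x1D; 0x1D ⊕ 0x8C = 0x91.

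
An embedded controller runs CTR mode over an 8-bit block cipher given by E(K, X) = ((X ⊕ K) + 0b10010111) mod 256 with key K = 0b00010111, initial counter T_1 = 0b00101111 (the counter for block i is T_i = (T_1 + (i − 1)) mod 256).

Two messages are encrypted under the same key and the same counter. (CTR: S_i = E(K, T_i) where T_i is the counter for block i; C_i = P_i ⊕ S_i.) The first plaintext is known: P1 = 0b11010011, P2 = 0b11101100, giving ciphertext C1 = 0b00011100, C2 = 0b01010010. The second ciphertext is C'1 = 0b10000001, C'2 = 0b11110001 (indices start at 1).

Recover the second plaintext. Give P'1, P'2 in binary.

P'1 = 0b01001110, P'2 = 0b01001111

In CTR with a reused counter, both messages share the same keystream S_i, so C_i ⊕ C'_i = P_i ⊕ P'_i and thus P'_i = P_i ⊕ C_i ⊕ C'_i.
P'1: 0b11010011 ⊕ 0b00011100 ⊕ 0b10000001 = 0b01001110.
P'2: 0b11101100 ⊕ 0b01010010 ⊕ 0b11110001 = 0b01001111.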